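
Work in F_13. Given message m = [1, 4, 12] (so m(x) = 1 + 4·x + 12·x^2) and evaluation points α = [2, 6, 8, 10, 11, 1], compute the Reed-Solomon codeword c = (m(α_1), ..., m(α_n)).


c = [5, 2, 8, 6, 2, 4]

Message polynomial: m(x) = 1 + 4·x + 12·x^2 (mod 13).
For each evaluation point α_i, compute m(α_i) mod 13:
  α_1 = 2: Horner steps 12 → 2 → 5, so m(2) = 5.
  α_2 = 6: Horner steps 12 → 11 → 2, so m(6) = 2.
  α_3 = 8: Horner steps 12 → 9 → 8, so m(8) = 8.
  α_4 = 10: Horner steps 12 → 7 → 6, so m(10) = 6.
  α_5 = 11: Horner steps 12 → 6 → 2, so m(11) = 2.
  α_6 = 1: Horner steps 12 → 3 → 4, so m(1) = 4.
Codeword c = [5, 2, 8, 6, 2, 4] ∈ F_13^6.


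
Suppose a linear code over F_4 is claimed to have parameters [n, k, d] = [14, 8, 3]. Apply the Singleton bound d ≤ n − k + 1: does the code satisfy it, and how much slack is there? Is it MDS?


Singleton RHS = n − k + 1 = 7, slack = 4, bound satisfied, not MDS.

Singleton bound: d ≤ n − k + 1.
Here n = 14, k = 8, so n − k + 1 = 7.
Given d = 3, check d ≤ 7: YES.
Slack = (n − k + 1) − d = 4.
The code is NOT MDS (slack = 4 > 0).
Description: the claimed parameters are [14, 8, 3]_4; such a code would be non-MDS.


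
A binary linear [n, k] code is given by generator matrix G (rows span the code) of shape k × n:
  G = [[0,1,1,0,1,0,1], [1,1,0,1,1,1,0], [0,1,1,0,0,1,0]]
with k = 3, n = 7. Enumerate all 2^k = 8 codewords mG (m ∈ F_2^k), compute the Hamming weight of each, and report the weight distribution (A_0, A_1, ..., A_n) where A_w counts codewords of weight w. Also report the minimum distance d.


Weight distribution: A_0 = 1, A_3 = 2, A_4 = 3, A_5 = 2. Minimum distance d = 3.

Enumerate all 2^3 = 8 messages m ∈ F_2^3.
For each, compute codeword c = mG in F_2^7, then tally its weight.
  m = 000 → c = 0000000, weight = 0.
  m = 100 → c = 0110101, weight = 4.
  m = 010 → c = 1101110, weight = 5.
  m = 110 → c = 1011011, weight = 5.
  m = 001 → c = 0110010, weight = 3.
  m = 101 → c = 0000111, weight = 3.
  m = 011 → c = 1011100, weight = 4.
  m = 111 → c = 1101001, weight = 4.
Tally weights:
  weight 0: 1 codewords.
  weight 3: 2 codewords.
  weight 4: 3 codewords.
  weight 5: 2 codewords.
Minimum distance d = smallest w > 0 with A_w > 0 = 3.
Sanity: Σ A_w = 8 = 2^3 = 8 ✓.


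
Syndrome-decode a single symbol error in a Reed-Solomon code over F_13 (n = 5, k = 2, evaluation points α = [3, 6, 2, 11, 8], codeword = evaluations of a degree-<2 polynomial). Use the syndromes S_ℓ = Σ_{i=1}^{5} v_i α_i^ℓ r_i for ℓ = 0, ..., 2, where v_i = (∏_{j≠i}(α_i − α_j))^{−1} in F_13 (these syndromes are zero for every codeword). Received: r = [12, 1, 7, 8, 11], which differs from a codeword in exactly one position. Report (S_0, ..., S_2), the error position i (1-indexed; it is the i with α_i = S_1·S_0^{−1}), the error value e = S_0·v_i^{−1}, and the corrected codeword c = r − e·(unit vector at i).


S = (8, 10, 6), error at position 4, error magnitude e = 8, c = [12, 1, 7, 0, 11].

Step 1: column multipliers v_i = (∏_{j≠i}(α_i − α_j))^{−1} mod 13.
  i = 1 (α = 3): (3−6)(3−2)(3−11)(3−8) = (−3)·1·(−8)·(−5) = −120 ≡ 10, so v_1 = 10^{−1} = 4 (mod 13).
  i = 2 (α = 6): (6−3)(6−2)(6−11)(6−8) = 3·4·(−5)·(−2) = 120 ≡ 3, so v_2 = 3^{−1} = 9 (mod 13).
  i = 3 (α = 2): (2−3)(2−6)(2−11)(2−8) = (−1)·(−4)·(−9)·(−6) = 216 ≡ 8, so v_3 = 8^{−1} = 5 (mod 13).
  i = 4 (α = 11): (11−3)(11−6)(11−2)(11−8) = 8·5·9·3 = 1080 ≡ 1, so v_4 = 1^{−1} = 1 (mod 13).
  i = 5 (α = 8): (8−3)(8−6)(8−2)(8−11) = 5·2·6·(−3) = −180 ≡ 2, so v_5 = 2^{−1} = 7 (mod 13).
  v = [4, 9, 5, 1, 7].
Step 2: syndromes of r = [12, 1, 7, 8, 11] (all sums mod 13).
  S_0 = Σ v_i r_i = 4·12 + 9·1 + 5·7 + 1·8 + 7·11 = 177 ≡ 8.
  S_1 = Σ v_i α_i r_i = 4·3·12 + 9·6·1 + 5·2·7 + 1·11·8 + 7·8·11 = 972 ≡ 10.
  α_i^2 mod 13 = [9, 10, 4, 4, 12].
  S_2 = Σ v_i α_i^2 r_i = 4·9·12 + 9·10·1 + 5·4·7 + 1·4·8 + 7·12·11 = 1618 ≡ 6.
  S = (8, 10, 6) ≠ 0, so r is not a codeword (an error is present).
Step 3: locate the error. For a single error e at position i, S_ℓ = v_i·e·α_i^ℓ, so α_err = S_1/S_0.
  S_0^{−1} = 8^{−1} = 5 (mod 13), so α_err = 10·5 = 50 ≡ 11 = α_4. Error position i = 4.
  Consistency check: S_2/S_1 = 6·4 = 24 ≡ 11 = α_err ✓ (single-error assumption holds).
Step 4: error magnitude e = S_0/v_4 = S_0·∏_{j≠4}(α_4 − α_j) = 8·1 = 8 ≡ 8 (mod 13).
Step 5: correct position 4: c_4 = r_4 − e = 8 − 8 ≡ 0 (mod 13). Hence c = [12, 1, 7, 0, 11].
  Check: interpolating c through the α_i gives m(x) = 10 + 5·x (degree < 2) with m(α_i) = c_i for every i, so c is indeed a codeword.


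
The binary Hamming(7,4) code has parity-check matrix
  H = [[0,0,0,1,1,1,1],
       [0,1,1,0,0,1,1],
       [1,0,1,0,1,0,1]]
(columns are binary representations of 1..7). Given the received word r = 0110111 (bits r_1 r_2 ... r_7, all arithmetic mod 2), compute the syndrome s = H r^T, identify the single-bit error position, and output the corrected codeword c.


s = (1, 0, 1)^T, error position = 5, corrected codeword c = 0110011

Compute s = H r^T mod 2 one row at a time:
  s_1 = 0 + 1 + 1 + 1 = 3 ≡ 1 (mod 2).
  s_2 = 1 + 1 + 1 + 1 = 4 ≡ 0 (mod 2).
  s_3 = 0 + 1 + 1 + 1 = 3 ≡ 1 (mod 2).
s = (1, 0, 1)^T — this equals column 5 of H (binary 101), so error is at position 5.
Correct: flip bit 5 of r = 0110111 to get c = 0110011.


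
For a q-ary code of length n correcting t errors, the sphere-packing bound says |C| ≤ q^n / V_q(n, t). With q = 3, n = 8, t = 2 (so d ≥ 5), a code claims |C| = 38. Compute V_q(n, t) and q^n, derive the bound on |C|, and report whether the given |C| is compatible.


V_q(n, t) = 129, q^n = 6561, Hamming bound = 50, |C| = 38 ≤ bound (satisfied).

Step 1: Compute V_q(n, t) = Σ_{j=0}^2 C(n, j) (q−1)^j.
  j = 0: C(8,0)·(2)^0 = 1·1 = 1.
  j = 1: C(8,1)·(2)^1 = 8·2 = 16.
  j = 2: C(8,2)·(2)^2 = 28·4 = 112.
  V_q(n, t) = 1 + 16 + 112 = 129.
Step 2: q^n = 3^8 = 6561.
Step 3: Hamming bound ⌊q^n / V_q(n,t)⌋ = ⌊6561/129⌋ = 50.
Step 4: Compare |C| = 38 to 50: satisfied.
The claimed |C| lies below the Hamming bound.


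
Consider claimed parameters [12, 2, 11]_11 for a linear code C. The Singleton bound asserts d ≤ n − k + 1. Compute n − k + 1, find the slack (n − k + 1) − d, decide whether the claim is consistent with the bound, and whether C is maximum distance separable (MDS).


Singleton RHS = n − k + 1 = 11, slack = 0, bound satisfied, MDS.

Singleton bound: d ≤ n − k + 1.
Here n = 12, k = 2, so n − k + 1 = 11.
Given d = 11, check d ≤ 11: YES.
Slack = (n − k + 1) − d = 0.
The code is MDS (slack = 0).
Description: the claimed parameters are [12, 2, 11]_11; such a code would be MDS (meets Singleton bound).


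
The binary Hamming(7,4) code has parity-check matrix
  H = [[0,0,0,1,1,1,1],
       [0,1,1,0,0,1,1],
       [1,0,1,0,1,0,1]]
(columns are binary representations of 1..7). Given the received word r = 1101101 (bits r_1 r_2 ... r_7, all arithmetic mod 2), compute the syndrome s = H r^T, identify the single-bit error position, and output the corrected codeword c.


s = (1, 0, 1)^T, error position = 5, corrected codeword c = 1101001

Compute s = H r^T mod 2 one row at a time:
  s_1 = 1 + 1 + 0 + 1 = 3 ≡ 1 (mod 2).
  s_2 = 1 + 0 + 0 + 1 = 2 ≡ 0 (mod 2).
  s_3 = 1 + 0 + 1 + 1 = 3 ≡ 1 (mod 2).
s = (1, 0, 1)^T — this equals column 5 of H (binary 101), so error is at position 5.
Correct: flip bit 5 of r = 1101101 to get c = 1101001.


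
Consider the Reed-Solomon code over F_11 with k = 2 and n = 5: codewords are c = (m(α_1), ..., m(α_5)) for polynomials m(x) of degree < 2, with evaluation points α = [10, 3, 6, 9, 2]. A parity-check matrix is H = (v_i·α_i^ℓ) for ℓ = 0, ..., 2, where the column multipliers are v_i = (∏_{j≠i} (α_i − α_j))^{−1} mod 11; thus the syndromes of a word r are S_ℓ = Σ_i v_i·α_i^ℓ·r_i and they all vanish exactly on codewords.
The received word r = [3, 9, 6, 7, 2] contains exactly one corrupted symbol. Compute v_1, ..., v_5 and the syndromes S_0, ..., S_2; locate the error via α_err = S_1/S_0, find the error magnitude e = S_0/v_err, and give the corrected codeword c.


S = (9, 10, 5), error at position 3, error magnitude e = 9, c = [3, 9, 8, 7, 2].

Step 1: column multipliers v_i = (∏_{j≠i}(α_i − α_j))^{−1} mod 11.
  i = 1 (α = 10): (10−3)(10−6)(10−9)(10−2) = 7·4·1·8 = 224 ≡ 4, so v_1 = 4^{−1} = 3 (mod 11).
  i = 2 (α = 3): (3−10)(3−6)(3−9)(3−2) = (−7)·(−3)·(−6)·1 = −126 ≡ 6, so v_2 = 6^{−1} = 2 (mod 11).
  i = 3 (α = 6): (6−10)(6−3)(6−9)(6−2) = (−4)·3·(−3)·4 = 144 ≡ 1, so v_3 = 1^{−1} = 1 (mod 11).
  i = 4 (α = 9): (9−10)(9−3)(9−6)(9−2) = (−1)·6·3·7 = −126 ≡ 6, so v_4 = 6^{−1} = 2 (mod 11).
  i = 5 (α = 2): (2−10)(2−3)(2−6)(2−9) = (−8)·(−1)·(−4)·(−7) = 224 ≡ 4, so v_5 = 4^{−1} = 3 (mod 11).
  v = [3, 2, 1, 2, 3].
Step 2: syndromes of r = [3, 9, 6, 7, 2] (all sums mod 11).
  S_0 = Σ v_i r_i = 3·3 + 2·9 + 1·6 + 2·7 + 3·2 = 53 ≡ 9.
  S_1 = Σ v_i α_i r_i = 3·10·3 + 2·3·9 + 1·6·6 + 2·9·7 + 3·2·2 = 318 ≡ 10.
  α_i^2 mod 11 = [1, 9, 3, 4, 4].
  S_2 = Σ v_i α_i^2 r_i = 3·1·3 + 2·9·9 + 1·3·6 + 2·4·7 + 3·4·2 = 269 ≡ 5.
  S = (9, 10, 5) ≠ 0, so r is not a codeword (an error is present).
Step 3: locate the error. For a single error e at position i, S_ℓ = v_i·e·α_i^ℓ, so α_err = S_1/S_0.
  S_0^{−1} = 9^{−1} = 5 (mod 11), so α_err = 10·5 = 50 ≡ 6 = α_3. Error position i = 3.
  Consistency check: S_2/S_1 = 5·10 = 50 ≡ 6 = α_err ✓ (single-error assumption holds).
Step 4: error magnitude e = S_0/v_3 = S_0·∏_{j≠3}(α_3 − α_j) = 9·1 = 9 ≡ 9 (mod 11).
Step 5: correct position 3: c_3 = r_3 − e = 6 − 9 ≡ 8 (mod 11). Hence c = [3, 9, 8, 7, 2].
  Check: interpolating c through the α_i gives m(x) = 10 + 7·x (degree < 2) with m(α_i) = c_i for every i, so c is indeed a codeword.


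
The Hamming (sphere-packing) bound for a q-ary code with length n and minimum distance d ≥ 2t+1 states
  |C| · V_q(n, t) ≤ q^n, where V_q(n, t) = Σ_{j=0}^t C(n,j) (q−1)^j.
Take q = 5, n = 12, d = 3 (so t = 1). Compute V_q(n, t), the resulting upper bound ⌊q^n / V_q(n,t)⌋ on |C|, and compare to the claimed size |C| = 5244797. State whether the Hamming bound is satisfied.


V_q(n, t) = 49, q^n = 244140625, Hamming bound = 4982461, |C| = 5244797 > bound (violated).

Step 1: Compute V_q(n, t) = Σ_{j=0}^1 C(n, j) (q−1)^j.
  j = 0: C(12,0)·(4)^0 = 1·1 = 1.
  j = 1: C(12,1)·(4)^1 = 12·4 = 48.
  V_q(n, t) = 1 + 48 = 49.
Step 2: q^n = 5^12 = 244140625.
Step 3: Hamming bound ⌊q^n / V_q(n,t)⌋ = ⌊244140625/49⌋ = 4982461.
Step 4: Compare |C| = 5244797 to 4982461: violated.
The claimed |C| lies above the Hamming bound, so no 5-ary code of length 12 with d ≥ 3 can have 5244797 codewords.


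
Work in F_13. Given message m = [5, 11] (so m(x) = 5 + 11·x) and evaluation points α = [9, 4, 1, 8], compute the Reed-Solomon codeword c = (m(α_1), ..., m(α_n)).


c = [0, 10, 3, 2]

Message polynomial: m(x) = 5 + 11·x (mod 13).
For each evaluation point α_i, compute m(α_i) mod 13:
  α_1 = 9: Horner steps 11 → 0, so m(9) = 0.
  α_2 = 4: Horner steps 11 → 10, so m(4) = 10.
  α_3 = 1: Horner steps 11 → 3, so m(1) = 3.
  α_4 = 8: Horner steps 11 → 2, so m(8) = 2.
Codeword c = [0, 10, 3, 2] ∈ F_13^4.


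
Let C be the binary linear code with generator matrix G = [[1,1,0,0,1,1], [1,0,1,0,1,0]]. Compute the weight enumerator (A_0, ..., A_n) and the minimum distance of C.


Weight distribution: A_0 = 1, A_3 = 2, A_4 = 1. Minimum distance d = 3.

Enumerate all 2^2 = 4 messages m ∈ F_2^2.
For each, compute codeword c = mG in F_2^6, then tally its weight.
  m = 00 → c = 000000, weight = 0.
  m = 10 → c = 110011, weight = 4.
  m = 01 → c = 101010, weight = 3.
  m = 11 → c = 011001, weight = 3.
Tally weights:
  weight 0: 1 codewords.
  weight 3: 2 codewords.
  weight 4: 1 codewords.
Minimum distance d = smallest w > 0 with A_w > 0 = 3.
Sanity: Σ A_w = 4 = 2^2 = 4 ✓.


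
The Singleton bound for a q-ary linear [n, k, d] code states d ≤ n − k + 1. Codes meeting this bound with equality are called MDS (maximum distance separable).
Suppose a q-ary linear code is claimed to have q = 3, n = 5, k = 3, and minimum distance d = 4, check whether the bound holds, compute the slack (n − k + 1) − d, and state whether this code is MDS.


Singleton RHS = n − k + 1 = 3, slack = -1, bound violated (no such code; not MDS).

Singleton bound: d ≤ n − k + 1.
Here n = 5, k = 3, so n − k + 1 = 3.
Given d = 4, check d ≤ 3: NO.
Slack = (n − k + 1) − d = -1.
The slack is negative: d = 4 exceeds n − k + 1 = 3 by 1, so the Singleton bound is violated and no linear [5, 3, 4]_3 code can exist. In particular it is not MDS (MDS requires d = n − k + 1 exactly).
Description: the claimed parameters are [5, 3, 4]_3; such a code would be impossible (violates the Singleton bound).


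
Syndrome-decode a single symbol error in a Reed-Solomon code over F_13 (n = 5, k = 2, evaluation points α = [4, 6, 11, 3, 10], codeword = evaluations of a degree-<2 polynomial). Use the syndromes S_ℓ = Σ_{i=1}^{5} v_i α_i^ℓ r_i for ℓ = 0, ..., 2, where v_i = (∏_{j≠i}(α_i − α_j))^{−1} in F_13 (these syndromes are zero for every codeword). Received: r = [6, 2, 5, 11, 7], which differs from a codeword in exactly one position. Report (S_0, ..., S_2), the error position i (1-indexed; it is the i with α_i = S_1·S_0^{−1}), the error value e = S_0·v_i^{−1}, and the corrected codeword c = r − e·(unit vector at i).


S = (10, 4, 12), error at position 4, error magnitude e = 3, c = [6, 2, 5, 8, 7].

Step 1: column multipliers v_i = (∏_{j≠i}(α_i − α_j))^{−1} mod 13.
  i = 1 (α = 4): (4−6)(4−11)(4−3)(4−10) = (−2)·(−7)·1·(−6) = −84 ≡ 7, so v_1 = 7^{−1} = 2 (mod 13).
  i = 2 (α = 6): (6−4)(6−11)(6−3)(6−10) = 2·(−5)·3·(−4) = 120 ≡ 3, so v_2 = 3^{−1} = 9 (mod 13).
  i = 3 (α = 11): (11−4)(11−6)(11−3)(11−10) = 7·5·8·1 = 280 ≡ 7, so v_3 = 7^{−1} = 2 (mod 13).
  i = 4 (α = 3): (3−4)(3−6)(3−11)(3−10) = (−1)·(−3)·(−8)·(−7) = 168 ≡ 12, so v_4 = 12^{−1} = 12 (mod 13).
  i = 5 (α = 10): (10−4)(10−6)(10−11)(10−3) = 6·4·(−1)·7 = −168 ≡ 1, so v_5 = 1^{−1} = 1 (mod 13).
  v = [2, 9, 2, 12, 1].
Step 2: syndromes of r = [6, 2, 5, 11, 7] (all sums mod 13).
  S_0 = Σ v_i r_i = 2·6 + 9·2 + 2·5 + 12·11 + 1·7 = 179 ≡ 10.
  S_1 = Σ v_i α_i r_i = 2·4·6 + 9·6·2 + 2·11·5 + 12·3·11 + 1·10·7 = 732 ≡ 4.
  α_i^2 mod 13 = [3, 10, 4, 9, 9].
  S_2 = Σ v_i α_i^2 r_i = 2·3·6 + 9·10·2 + 2·4·5 + 12·9·11 + 1·9·7 = 1507 ≡ 12.
  S = (10, 4, 12) ≠ 0, so r is not a codeword (an error is present).
Step 3: locate the error. For a single error e at position i, S_ℓ = v_i·e·α_i^ℓ, so α_err = S_1/S_0.
  S_0^{−1} = 10^{−1} = 4 (mod 13), so α_err = 4·4 = 16 ≡ 3 = α_4. Error position i = 4.
  Consistency check: S_2/S_1 = 12·10 = 120 ≡ 3 = α_err ✓ (single-error assumption holds).
Step 4: error magnitude e = S_0/v_4 = S_0·∏_{j≠4}(α_4 − α_j) = 10·12 = 120 ≡ 3 (mod 13).
Step 5: correct position 4: c_4 = r_4 − e = 11 − 3 ≡ 8 (mod 13). Hence c = [6, 2, 5, 8, 7].
  Check: interpolating c through the α_i gives m(x) = 1 + 11·x (degree < 2) with m(α_i) = c_i for every i, so c is indeed a codeword.


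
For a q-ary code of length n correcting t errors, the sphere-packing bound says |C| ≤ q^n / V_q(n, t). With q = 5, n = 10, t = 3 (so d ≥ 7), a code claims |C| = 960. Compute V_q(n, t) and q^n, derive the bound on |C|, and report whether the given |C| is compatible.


V_q(n, t) = 8441, q^n = 9765625, Hamming bound = 1156, |C| = 960 ≤ bound (satisfied).

Step 1: Compute V_q(n, t) = Σ_{j=0}^3 C(n, j) (q−1)^j.
  j = 0: C(10,0)·(4)^0 = 1·1 = 1.
  j = 1: C(10,1)·(4)^1 = 10·4 = 40.
  j = 2: C(10,2)·(4)^2 = 45·16 = 720.
  j = 3: C(10,3)·(4)^3 = 120·64 = 7680.
  V_q(n, t) = 1 + 40 + 720 + 7680 = 8441.
Step 2: q^n = 5^10 = 9765625.
Step 3: Hamming bound ⌊q^n / V_q(n,t)⌋ = ⌊9765625/8441⌋ = 1156.
Step 4: Compare |C| = 960 to 1156: satisfied.
The claimed |C| lies below the Hamming bound.


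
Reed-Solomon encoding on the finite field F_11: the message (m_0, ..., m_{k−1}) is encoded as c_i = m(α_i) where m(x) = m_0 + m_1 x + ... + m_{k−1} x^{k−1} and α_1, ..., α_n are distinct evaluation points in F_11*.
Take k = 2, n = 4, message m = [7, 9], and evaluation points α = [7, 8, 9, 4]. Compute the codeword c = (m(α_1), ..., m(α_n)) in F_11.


c = [4, 2, 0, 10]

Message polynomial: m(x) = 7 + 9·x (mod 11).
For each evaluation point α_i, compute m(α_i) mod 11:
  α_1 = 7: Horner steps 9 → 4, so m(7) = 4.
  α_2 = 8: Horner steps 9 → 2, so m(8) = 2.
  α_3 = 9: Horner steps 9 → 0, so m(9) = 0.
  α_4 = 4: Horner steps 9 → 10, so m(4) = 10.
Codeword c = [4, 2, 0, 10] ∈ F_11^4.


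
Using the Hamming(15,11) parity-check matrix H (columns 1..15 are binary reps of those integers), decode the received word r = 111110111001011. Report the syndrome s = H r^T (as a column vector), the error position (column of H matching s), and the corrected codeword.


s = (1, 0, 1, 0)^T, error position = 10, corrected codeword c = 111110111101011

Compute s = H r^T mod 2 one row at a time:
  s_1 = 1 + 1 + 0 + 0 + 1 + 0 + 1 + 1 = 5 ≡ 1 (mod 2).
  s_2 = 1 + 1 + 0 + 1 + 1 + 0 + 1 + 1 = 6 ≡ 0 (mod 2).
  s_3 = 1 + 1 + 0 + 1 + 0 + 0 + 1 + 1 = 5 ≡ 1 (mod 2).
  s_4 = 1 + 1 + 1 + 1 + 1 + 0 + 0 + 1 = 6 ≡ 0 (mod 2).
s = (1, 0, 1, 0)^T — this equals column 10 of H (binary 1010), so error is at position 10.
Correct: flip bit 10 of r = 111110111001011 to get c = 111110111101011.


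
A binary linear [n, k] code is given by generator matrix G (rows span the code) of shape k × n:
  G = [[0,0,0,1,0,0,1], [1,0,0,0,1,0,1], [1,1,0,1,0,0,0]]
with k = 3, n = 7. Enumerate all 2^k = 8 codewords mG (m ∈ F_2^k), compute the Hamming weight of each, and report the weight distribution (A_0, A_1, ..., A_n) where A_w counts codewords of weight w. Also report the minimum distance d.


Weight distribution: A_0 = 1, A_2 = 2, A_3 = 4, A_4 = 1. Minimum distance d = 2.

Enumerate all 2^3 = 8 messages m ∈ F_2^3.
For each, compute codeword c = mG in F_2^7, then tally its weight.
  m = 000 → c = 0000000, weight = 0.
  m = 100 → c = 0001001, weight = 2.
  m = 010 → c = 1000101, weight = 3.
  m = 110 → c = 1001100, weight = 3.
  m = 001 → c = 1101000, weight = 3.
  m = 101 → c = 1100001, weight = 3.
  m = 011 → c = 0101101, weight = 4.
  m = 111 → c = 0100100, weight = 2.
Tally weights:
  weight 0: 1 codewords.
  weight 2: 2 codewords.
  weight 3: 4 codewords.
  weight 4: 1 codewords.
Minimum distance d = smallest w > 0 with A_w > 0 = 2.
Sanity: Σ A_w = 8 = 2^3 = 8 ✓.


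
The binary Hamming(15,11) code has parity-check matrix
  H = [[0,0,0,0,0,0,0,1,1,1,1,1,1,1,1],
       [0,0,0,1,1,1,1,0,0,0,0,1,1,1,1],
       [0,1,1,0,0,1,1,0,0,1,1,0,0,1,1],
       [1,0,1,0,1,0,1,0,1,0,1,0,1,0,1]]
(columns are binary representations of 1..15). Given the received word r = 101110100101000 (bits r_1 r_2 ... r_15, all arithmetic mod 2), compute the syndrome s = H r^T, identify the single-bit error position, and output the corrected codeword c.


s = (0, 0, 1, 0)^T, error position = 2, corrected codeword c = 111110100101000

Compute s = H r^T mod 2 one row at a time:
  s_1 = 0 + 0 + 1 + 0 + 1 + 0 + 0 + 0 = 2 ≡ 0 (mod 2).
  s_2 = 1 + 1 + 0 + 1 + 1 + 0 + 0 + 0 = 4 ≡ 0 (mod 2).
  s_3 = 0 + 1 + 0 + 1 + 1 + 0 + 0 + 0 = 3 ≡ 1 (mod 2).
  s_4 = 1 + 1 + 1 + 1 + 0 + 0 + 0 + 0 = 4 ≡ 0 (mod 2).
s = (0, 0, 1, 0)^T — this equals column 2 of H (binary 0010), so error is at position 2.
Correct: flip bit 2 of r = 101110100101000 to get c = 111110100101000.


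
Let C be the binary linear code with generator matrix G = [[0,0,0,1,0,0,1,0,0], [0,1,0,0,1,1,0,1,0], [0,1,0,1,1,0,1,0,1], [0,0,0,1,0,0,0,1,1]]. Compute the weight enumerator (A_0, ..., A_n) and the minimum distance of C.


Weight distribution: A_0 = 1, A_2 = 3, A_3 = 4, A_4 = 3, A_5 = 4, A_6 = 1. Minimum distance d = 2.

Enumerate all 2^4 = 16 messages m ∈ F_2^4.
For each, compute codeword c = mG in F_2^9, then tally its weight.
  m = 0000 → c = 000000000, weight = 0.
  m = 1000 → c = 000100100, weight = 2.
  m = 0100 → c = 010011010, weight = 4.
  m = 1100 → c = 010111110, weight = 6.
  m = 0010 → c = 010110101, weight = 5.
  m = 1010 → c = 010010001, weight = 3.
  m = 0110 → c = 000101111, weight = 5.
  m = 1110 → c = 000001011, weight = 3.
  m = 0001 → c = 000100011, weight = 3.
  m = 1001 → c = 000000111, weight = 3.
  m = 0101 → c = 010111001, weight = 5.
  m = 1101 → c = 010011101, weight = 5.
  m = 0011 → c = 010010110, weight = 4.
  m = 1011 → c = 010110010, weight = 4.
  m = 0111 → c = 000001100, weight = 2.
  m = 1111 → c = 000101000, weight = 2.
Tally weights:
  weight 0: 1 codewords.
  weight 2: 3 codewords.
  weight 3: 4 codewords.
  weight 4: 3 codewords.
  weight 5: 4 codewords.
  weight 6: 1 codewords.
Minimum distance d = smallest w > 0 with A_w > 0 = 2.
Sanity: Σ A_w = 16 = 2^4 = 16 ✓.


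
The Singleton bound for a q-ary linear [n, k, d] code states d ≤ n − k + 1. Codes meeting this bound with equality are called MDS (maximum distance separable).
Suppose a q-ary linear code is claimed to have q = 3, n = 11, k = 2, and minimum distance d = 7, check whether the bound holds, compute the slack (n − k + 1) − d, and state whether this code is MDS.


Singleton RHS = n − k + 1 = 10, slack = 3, bound satisfied, not MDS.

Singleton bound: d ≤ n − k + 1.
Here n = 11, k = 2, so n − k + 1 = 10.
Given d = 7, check d ≤ 10: YES.
Slack = (n − k + 1) − d = 3.
The code is NOT MDS (slack = 3 > 0).
Description: the claimed parameters are [11, 2, 7]_3; such a code would be non-MDS.


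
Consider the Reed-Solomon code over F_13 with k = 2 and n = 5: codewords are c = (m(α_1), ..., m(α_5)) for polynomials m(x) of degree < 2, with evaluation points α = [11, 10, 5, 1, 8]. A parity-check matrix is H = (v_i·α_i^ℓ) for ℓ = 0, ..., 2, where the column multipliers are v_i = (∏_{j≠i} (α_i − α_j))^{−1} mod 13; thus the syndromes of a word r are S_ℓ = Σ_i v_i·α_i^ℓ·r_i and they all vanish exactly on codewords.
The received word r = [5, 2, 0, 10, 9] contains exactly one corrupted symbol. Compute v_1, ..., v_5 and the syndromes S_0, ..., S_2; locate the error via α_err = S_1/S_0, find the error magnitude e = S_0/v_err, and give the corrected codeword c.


S = (2, 2, 2), error at position 4, error magnitude e = 9, c = [5, 2, 0, 1, 9].

Step 1: column multipliers v_i = (∏_{j≠i}(α_i − α_j))^{−1} mod 13.
  i = 1 (α = 11): (11−10)(11−5)(11−1)(11−8) = 1·6·10·3 = 180 ≡ 11, so v_1 = 11^{−1} = 6 (mod 13).
  i = 2 (α = 10): (10−11)(10−5)(10−1)(10−8) = (−1)·5·9·2 = −90 ≡ 1, so v_2 = 1^{−1} = 1 (mod 13).
  i = 3 (α = 5): (5−11)(5−10)(5−1)(5−8) = (−6)·(−5)·4·(−3) = −360 ≡ 4, so v_3 = 4^{−1} = 10 (mod 13).
  i = 4 (α = 1): (1−11)(1−10)(1−5)(1−8) = (−10)·(−9)·(−4)·(−7) = 2520 ≡ 11, so v_4 = 11^{−1} = 6 (mod 13).
  i = 5 (α = 8): (8−11)(8−10)(8−5)(8−1) = (−3)·(−2)·3·7 = 126 ≡ 9, so v_5 = 9^{−1} = 3 (mod 13).
  v = [6, 1, 10, 6, 3].
Step 2: syndromes of r = [5, 2, 0, 10, 9] (all sums mod 13).
  S_0 = Σ v_i r_i = 6·5 + 1·2 + 10·0 + 6·10 + 3·9 = 119 ≡ 2.
  S_1 = Σ v_i α_i r_i = 6·11·5 + 1·10·2 + 10·5·0 + 6·1·10 + 3·8·9 = 626 ≡ 2.
  α_i^2 mod 13 = [4, 9, 12, 1, 12].
  S_2 = Σ v_i α_i^2 r_i = 6·4·5 + 1·9·2 + 10·12·0 + 6·1·10 + 3·12·9 = 522 ≡ 2.
  S = (2, 2, 2) ≠ 0, so r is not a codeword (an error is present).
Step 3: locate the error. For a single error e at position i, S_ℓ = v_i·e·α_i^ℓ, so α_err = S_1/S_0.
  S_0^{−1} = 2^{−1} = 7 (mod 13), so α_err = 2·7 = 14 ≡ 1 = α_4. Error position i = 4.
  Consistency check: S_2/S_1 = 2·7 = 14 ≡ 1 = α_err ✓ (single-error assumption holds).
Step 4: error magnitude e = S_0/v_4 = S_0·∏_{j≠4}(α_4 − α_j) = 2·11 = 22 ≡ 9 (mod 13).
Step 5: correct position 4: c_4 = r_4 − e = 10 − 9 ≡ 1 (mod 13). Hence c = [5, 2, 0, 1, 9].
  Check: interpolating c through the α_i gives m(x) = 11 + 3·x (degree < 2) with m(α_i) = c_i for every i, so c is indeed a codeword.


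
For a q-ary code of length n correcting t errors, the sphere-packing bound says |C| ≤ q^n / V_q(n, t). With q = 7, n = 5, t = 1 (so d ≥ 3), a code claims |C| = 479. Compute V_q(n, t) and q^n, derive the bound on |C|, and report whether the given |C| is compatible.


V_q(n, t) = 31, q^n = 16807, Hamming bound = 542, |C| = 479 ≤ bound (satisfied).

Step 1: Compute V_q(n, t) = Σ_{j=0}^1 C(n, j) (q−1)^j.
  j = 0: C(5,0)·(6)^0 = 1·1 = 1.
  j = 1: C(5,1)·(6)^1 = 5·6 = 30.
  V_q(n, t) = 1 + 30 = 31.
Step 2: q^n = 7^5 = 16807.
Step 3: Hamming bound ⌊q^n / V_q(n,t)⌋ = ⌊16807/31⌋ = 542.
Step 4: Compare |C| = 479 to 542: satisfied.
The claimed |C| lies below the Hamming bound.


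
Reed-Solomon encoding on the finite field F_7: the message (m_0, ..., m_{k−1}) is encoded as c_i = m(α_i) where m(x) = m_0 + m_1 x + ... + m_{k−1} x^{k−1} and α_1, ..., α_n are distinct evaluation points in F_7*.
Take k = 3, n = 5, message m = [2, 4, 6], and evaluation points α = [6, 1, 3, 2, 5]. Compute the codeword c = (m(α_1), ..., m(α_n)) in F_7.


c = [4, 5, 5, 6, 4]

Message polynomial: m(x) = 2 + 4·x + 6·x^2 (mod 7).
For each evaluation point α_i, compute m(α_i) mod 7:
  α_1 = 6: Horner steps 6 → 5 → 4, so m(6) = 4.
  α_2 = 1: Horner steps 6 → 3 → 5, so m(1) = 5.
  α_3 = 3: Horner steps 6 → 1 → 5, so m(3) = 5.
  α_4 = 2: Horner steps 6 → 2 → 6, so m(2) = 6.
  α_5 = 5: Horner steps 6 → 6 → 4, so m(5) = 4.
Codeword c = [4, 5, 5, 6, 4] ∈ F_7^5.


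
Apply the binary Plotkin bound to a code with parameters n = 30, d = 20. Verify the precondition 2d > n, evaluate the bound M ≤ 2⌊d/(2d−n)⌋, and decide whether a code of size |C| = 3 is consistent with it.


Plotkin bound M ≤ 4; given |C| = 3 ≤ bound (satisfied).

Check applicability: 2d = 40, n = 30.
2d − n = 10 > 0, so Plotkin applies.
Compute d/(2d−n) = 20/10 ≈ 2.0000.
⌊d/(2d−n)⌋ = 2.
Plotkin bound: M ≤ 2·2 = 4.
Given |C| = 3, check: satisfied.
This |C| is below the Plotkin bound.


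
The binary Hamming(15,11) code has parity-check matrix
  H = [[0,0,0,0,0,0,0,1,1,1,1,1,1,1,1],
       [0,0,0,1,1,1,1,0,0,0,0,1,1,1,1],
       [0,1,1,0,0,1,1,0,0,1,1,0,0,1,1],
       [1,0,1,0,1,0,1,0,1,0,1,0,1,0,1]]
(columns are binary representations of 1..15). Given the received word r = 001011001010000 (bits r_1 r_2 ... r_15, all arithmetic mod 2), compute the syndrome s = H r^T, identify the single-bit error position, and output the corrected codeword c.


s = (0, 0, 1, 0)^T, error position = 2, corrected codeword c = 011011001010000

Compute s = H r^T mod 2 one row at a time:
  s_1 = 0 + 1 + 0 + 1 + 0 + 0 + 0 + 0 = 2 ≡ 0 (mod 2).
  s_2 = 0 + 1 + 1 + 0 + 0 + 0 + 0 + 0 = 2 ≡ 0 (mod 2).
  s_3 = 0 + 1 + 1 + 0 + 0 + 1 + 0 + 0 = 3 ≡ 1 (mod 2).
  s_4 = 0 + 1 + 1 + 0 + 1 + 1 + 0 + 0 = 4 ≡ 0 (mod 2).
s = (0, 0, 1, 0)^T — this equals column 2 of H (binary 0010), so error is at position 2.
Correct: flip bit 2 of r = 001011001010000 to get c = 011011001010000.


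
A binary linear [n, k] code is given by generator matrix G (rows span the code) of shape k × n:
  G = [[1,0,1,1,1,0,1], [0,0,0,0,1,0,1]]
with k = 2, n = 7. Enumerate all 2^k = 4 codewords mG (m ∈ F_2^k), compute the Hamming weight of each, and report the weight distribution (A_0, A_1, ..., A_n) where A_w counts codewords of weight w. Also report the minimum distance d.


Weight distribution: A_0 = 1, A_2 = 1, A_3 = 1, A_5 = 1. Minimum distance d = 2.

Enumerate all 2^2 = 4 messages m ∈ F_2^2.
For each, compute codeword c = mG in F_2^7, then tally its weight.
  m = 00 → c = 0000000, weight = 0.
  m = 10 → c = 1011101, weight = 5.
  m = 01 → c = 0000101, weight = 2.
  m = 11 → c = 1011000, weight = 3.
Tally weights:
  weight 0: 1 codewords.
  weight 2: 1 codewords.
  weight 3: 1 codewords.
  weight 5: 1 codewords.
Minimum distance d = smallest w > 0 with A_w > 0 = 2.
Sanity: Σ A_w = 4 = 2^2 = 4 ✓.


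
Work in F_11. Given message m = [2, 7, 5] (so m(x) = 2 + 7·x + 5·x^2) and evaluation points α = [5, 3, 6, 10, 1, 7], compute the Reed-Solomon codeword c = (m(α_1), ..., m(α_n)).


c = [8, 2, 4, 0, 3, 10]

Message polynomial: m(x) = 2 + 7·x + 5·x^2 (mod 11).
For each evaluation point α_i, compute m(α_i) mod 11:
  α_1 = 5: Horner steps 5 → 10 → 8, so m(5) = 8.
  α_2 = 3: Horner steps 5 → 0 → 2, so m(3) = 2.
  α_3 = 6: Horner steps 5 → 4 → 4, so m(6) = 4.
  α_4 = 10: Horner steps 5 → 2 → 0, so m(10) = 0.
  α_5 = 1: Horner steps 5 → 1 → 3, so m(1) = 3.
  α_6 = 7: Horner steps 5 → 9 → 10, so m(7) = 10.
Codeword c = [8, 2, 4, 0, 3, 10] ∈ F_11^6.


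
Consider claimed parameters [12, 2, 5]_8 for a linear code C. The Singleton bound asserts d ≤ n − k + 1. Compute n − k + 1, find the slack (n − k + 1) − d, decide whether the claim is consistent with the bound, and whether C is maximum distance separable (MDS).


Singleton RHS = n − k + 1 = 11, slack = 6, bound satisfied, not MDS.

Singleton bound: d ≤ n − k + 1.
Here n = 12, k = 2, so n − k + 1 = 11.
Given d = 5, check d ≤ 11: YES.
Slack = (n − k + 1) − d = 6.
The code is NOT MDS (slack = 6 > 0).
Description: the claimed parameters are [12, 2, 5]_8; such a code would be non-MDS.


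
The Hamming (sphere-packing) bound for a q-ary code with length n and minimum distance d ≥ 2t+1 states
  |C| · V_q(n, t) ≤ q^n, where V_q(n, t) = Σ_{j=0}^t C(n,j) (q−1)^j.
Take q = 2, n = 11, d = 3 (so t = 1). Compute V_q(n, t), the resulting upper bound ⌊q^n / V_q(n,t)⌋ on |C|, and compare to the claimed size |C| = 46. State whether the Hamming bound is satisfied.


V_q(n, t) = 12, q^n = 2048, Hamming bound = 170, |C| = 46 ≤ bound (satisfied).

Step 1: Compute V_q(n, t) = Σ_{j=0}^1 C(n, j) (q−1)^j.
  j = 0: C(11,0)·(1)^0 = 1·1 = 1.
  j = 1: C(11,1)·(1)^1 = 11·1 = 11.
  V_q(n, t) = 1 + 11 = 12.
Step 2: q^n = 2^11 = 2048.
Step 3: Hamming bound ⌊q^n / V_q(n,t)⌋ = ⌊2048/12⌋ = 170.
Step 4: Compare |C| = 46 to 170: satisfied.
The claimed |C| lies below the Hamming bound.


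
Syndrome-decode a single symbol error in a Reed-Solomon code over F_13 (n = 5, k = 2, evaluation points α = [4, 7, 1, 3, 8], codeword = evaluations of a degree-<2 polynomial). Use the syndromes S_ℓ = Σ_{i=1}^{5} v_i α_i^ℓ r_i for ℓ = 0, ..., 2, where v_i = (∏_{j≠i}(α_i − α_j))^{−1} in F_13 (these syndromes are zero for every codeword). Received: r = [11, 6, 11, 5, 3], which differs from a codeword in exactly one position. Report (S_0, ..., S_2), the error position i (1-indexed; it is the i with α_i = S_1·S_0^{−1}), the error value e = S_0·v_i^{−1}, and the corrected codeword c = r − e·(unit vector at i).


S = (10, 1, 4), error at position 1, error magnitude e = 9, c = [2, 6, 11, 5, 3].

Step 1: column multipliers v_i = (∏_{j≠i}(α_i − α_j))^{−1} mod 13.
  i = 1 (α = 4): (4−7)(4−1)(4−3)(4−8) = (−3)·3·1·(−4) = 36 ≡ 10, so v_1 = 10^{−1} = 4 (mod 13).
  i = 2 (α = 7): (7−4)(7−1)(7−3)(7−8) = 3·6·4·(−1) = −72 ≡ 6, so v_2 = 6^{−1} = 11 (mod 13).
  i = 3 (α = 1): (1−4)(1−7)(1−3)(1−8) = (−3)·(−6)·(−2)·(−7) = 252 ≡ 5, so v_3 = 5^{−1} = 8 (mod 13).
  i = 4 (α = 3): (3−4)(3−7)(3−1)(3−8) = (−1)·(−4)·2·(−5) = −40 ≡ 12, so v_4 = 12^{−1} = 12 (mod 13).
  i = 5 (α = 8): (8−4)(8−7)(8−1)(8−3) = 4·1·7·5 = 140 ≡ 10, so v_5 = 10^{−1} = 4 (mod 13).
  v = [4, 11, 8, 12, 4].
Step 2: syndromes of r = [11, 6, 11, 5, 3] (all sums mod 13).
  S_0 = Σ v_i r_i = 4·11 + 11·6 + 8·11 + 12·5 + 4·3 = 270 ≡ 10.
  S_1 = Σ v_i α_i r_i = 4·4·11 + 11·7·6 + 8·1·11 + 12·3·5 + 4·8·3 = 1002 ≡ 1.
  α_i^2 mod 13 = [3, 10, 1, 9, 12].
  S_2 = Σ v_i α_i^2 r_i = 4·3·11 + 11·10·6 + 8·1·11 + 12·9·5 + 4·12·3 = 1564 ≡ 4.
  S = (10, 1, 4) ≠ 0, so r is not a codeword (an error is present).
Step 3: locate the error. For a single error e at position i, S_ℓ = v_i·e·α_i^ℓ, so α_err = S_1/S_0.
  S_0^{−1} = 10^{−1} = 4 (mod 13), so α_err = 1·4 = 4 ≡ 4 = α_1. Error position i = 1.
  Consistency check: S_2/S_1 = 4·1 = 4 ≡ 4 = α_err ✓ (single-error assumption holds).
Step 4: error magnitude e = S_0/v_1 = S_0·∏_{j≠1}(α_1 − α_j) = 10·10 = 100 ≡ 9 (mod 13).
Step 5: correct position 1: c_1 = r_1 − e = 11 − 9 ≡ 2 (mod 13). Hence c = [2, 6, 11, 5, 3].
  Check: interpolating c through the α_i gives m(x) = 1 + 10·x (degree < 2) with m(α_i) = c_i for every i, so c is indeed a codeword.


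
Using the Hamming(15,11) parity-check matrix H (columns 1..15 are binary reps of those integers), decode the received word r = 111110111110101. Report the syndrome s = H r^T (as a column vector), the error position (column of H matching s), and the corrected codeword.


s = (0, 1, 0, 0)^T, error position = 4, corrected codeword c = 111010111110101

Compute s = H r^T mod 2 one row at a time:
  s_1 = 1 + 1 + 1 + 1 + 0 + 1 + 0 + 1 = 6 ≡ 0 (mod 2).
  s_2 = 1 + 1 + 0 + 1 + 0 + 1 + 0 + 1 = 5 ≡ 1 (mod 2).
  s_3 = 1 + 1 + 0 + 1 + 1 + 1 + 0 + 1 = 6 ≡ 0 (mod 2).
  s_4 = 1 + 1 + 1 + 1 + 1 + 1 + 1 + 1 = 8 ≡ 0 (mod 2).
s = (0, 1, 0, 0)^T — this equals column 4 of H (binary 0100), so error is at position 4.
Correct: flip bit 4 of r = 111110111110101 to get c = 111010111110101.


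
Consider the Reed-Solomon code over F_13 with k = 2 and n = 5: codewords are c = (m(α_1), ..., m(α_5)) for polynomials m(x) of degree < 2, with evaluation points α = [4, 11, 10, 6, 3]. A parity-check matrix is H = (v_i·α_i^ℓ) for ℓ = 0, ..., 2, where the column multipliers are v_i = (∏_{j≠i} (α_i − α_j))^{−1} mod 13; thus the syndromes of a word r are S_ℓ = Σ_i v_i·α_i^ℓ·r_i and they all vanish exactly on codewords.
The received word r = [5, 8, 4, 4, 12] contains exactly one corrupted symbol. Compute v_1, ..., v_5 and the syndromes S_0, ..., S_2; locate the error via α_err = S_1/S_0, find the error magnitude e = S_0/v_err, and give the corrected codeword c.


S = (2, 7, 5), error at position 3, error magnitude e = 2, c = [5, 8, 2, 4, 12].

Step 1: column multipliers v_i = (∏_{j≠i}(α_i − α_j))^{−1} mod 13.
  i = 1 (α = 4): (4−11)(4−10)(4−6)(4−3) = (−7)·(−6)·(−2)·1 = −84 ≡ 7, so v_1 = 7^{−1} = 2 (mod 13).
  i = 2 (α = 11): (11−4)(11−10)(11−6)(11−3) = 7·1·5·8 = 280 ≡ 7, so v_2 = 7^{−1} = 2 (mod 13).
  i = 3 (α = 10): (10−4)(10−11)(10−6)(10−3) = 6·(−1)·4·7 = −168 ≡ 1, so v_3 = 1^{−1} = 1 (mod 13).
  i = 4 (α = 6): (6−4)(6−11)(6−10)(6−3) = 2·(−5)·(−4)·3 = 120 ≡ 3, so v_4 = 3^{−1} = 9 (mod 13).
  i = 5 (α = 3): (3−4)(3−11)(3−10)(3−6) = (−1)·(−8)·(−7)·(−3) = 168 ≡ 12, so v_5 = 12^{−1} = 12 (mod 13).
  v = [2, 2, 1, 9, 12].
Step 2: syndromes of r = [5, 8, 4, 4, 12] (all sums mod 13).
  S_0 = Σ v_i r_i = 2·5 + 2·8 + 1·4 + 9·4 + 12·12 = 210 ≡ 2.
  S_1 = Σ v_i α_i r_i = 2·4·5 + 2·11·8 + 1·10·4 + 9·6·4 + 12·3·12 = 904 ≡ 7.
  α_i^2 mod 13 = [3, 4, 9, 10, 9].
  S_2 = Σ v_i α_i^2 r_i = 2·3·5 + 2·4·8 + 1·9·4 + 9·10·4 + 12·9·12 = 1786 ≡ 5.
  S = (2, 7, 5) ≠ 0, so r is not a codeword (an error is present).
Step 3: locate the error. For a single error e at position i, S_ℓ = v_i·e·α_i^ℓ, so α_err = S_1/S_0.
  S_0^{−1} = 2^{−1} = 7 (mod 13), so α_err = 7·7 = 49 ≡ 10 = α_3. Error position i = 3.
  Consistency check: S_2/S_1 = 5·2 = 10 ≡ 10 = α_err ✓ (single-error assumption holds).
Step 4: error magnitude e = S_0/v_3 = S_0·∏_{j≠3}(α_3 − α_j) = 2·1 = 2 ≡ 2 (mod 13).
Step 5: correct position 3: c_3 = r_3 − e = 4 − 2 ≡ 2 (mod 13). Hence c = [5, 8, 2, 4, 12].
  Check: interpolating c through the α_i gives m(x) = 7 + 6·x (degree < 2) with m(α_i) = c_i for every i, so c is indeed a codeword.


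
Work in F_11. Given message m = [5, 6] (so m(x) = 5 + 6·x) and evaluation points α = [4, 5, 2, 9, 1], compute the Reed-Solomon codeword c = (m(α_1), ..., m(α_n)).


c = [7, 2, 6, 4, 0]

Message polynomial: m(x) = 5 + 6·x (mod 11).
For each evaluation point α_i, compute m(α_i) mod 11:
  α_1 = 4: Horner steps 6 → 7, so m(4) = 7.
  α_2 = 5: Horner steps 6 → 2, so m(5) = 2.
  α_3 = 2: Horner steps 6 → 6, so m(2) = 6.
  α_4 = 9: Horner steps 6 → 4, so m(9) = 4.
  α_5 = 1: Horner steps 6 → 0, so m(1) = 0.
Codeword c = [7, 2, 6, 4, 0] ∈ F_11^5.


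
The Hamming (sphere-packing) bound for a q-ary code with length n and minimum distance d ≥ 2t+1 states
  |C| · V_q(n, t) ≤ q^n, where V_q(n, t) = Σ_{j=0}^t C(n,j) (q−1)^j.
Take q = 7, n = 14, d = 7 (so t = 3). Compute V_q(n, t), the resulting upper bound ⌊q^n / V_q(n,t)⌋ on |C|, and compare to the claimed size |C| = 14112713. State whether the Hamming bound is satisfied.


V_q(n, t) = 81985, q^n = 678223072849, Hamming bound = 8272526, |C| = 14112713 > bound (violated).

Step 1: Compute V_q(n, t) = Σ_{j=0}^3 C(n, j) (q−1)^j.
  j = 0: C(14,0)·(6)^0 = 1·1 = 1.
  j = 1: C(14,1)·(6)^1 = 14·6 = 84.
  j = 2: C(14,2)·(6)^2 = 91·36 = 3276.
  j = 3: C(14,3)·(6)^3 = 364·216 = 78624.
  V_q(n, t) = 1 + 84 + 3276 + 78624 = 81985.
Step 2: q^n = 7^14 = 678223072849.
Step 3: Hamming bound ⌊q^n / V_q(n,t)⌋ = ⌊678223072849/81985⌋ = 8272526.
Step 4: Compare |C| = 14112713 to 8272526: violated.
The claimed |C| lies above the Hamming bound, so no 7-ary code of length 14 with d ≥ 7 can have 14112713 codewords.


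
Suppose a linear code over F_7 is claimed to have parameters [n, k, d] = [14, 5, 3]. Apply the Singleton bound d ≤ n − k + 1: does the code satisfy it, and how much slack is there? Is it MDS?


Singleton RHS = n − k + 1 = 10, slack = 7, bound satisfied, not MDS.

Singleton bound: d ≤ n − k + 1.
Here n = 14, k = 5, so n − k + 1 = 10.
Given d = 3, check d ≤ 10: YES.
Slack = (n − k + 1) − d = 7.
The code is NOT MDS (slack = 7 > 0).
Description: the claimed parameters are [14, 5, 3]_7; such a code would be non-MDS.


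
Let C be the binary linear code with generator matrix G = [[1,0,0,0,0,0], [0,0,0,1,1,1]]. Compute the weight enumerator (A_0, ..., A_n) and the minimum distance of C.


Weight distribution: A_0 = 1, A_1 = 1, A_3 = 1, A_4 = 1. Minimum distance d = 1.

Enumerate all 2^2 = 4 messages m ∈ F_2^2.
For each, compute codeword c = mG in F_2^6, then tally its weight.
  m = 00 → c = 000000, weight = 0.
  m = 10 → c = 100000, weight = 1.
  m = 01 → c = 000111, weight = 3.
  m = 11 → c = 100111, weight = 4.
Tally weights:
  weight 0: 1 codewords.
  weight 1: 1 codewords.
  weight 3: 1 codewords.
  weight 4: 1 codewords.
Minimum distance d = smallest w > 0 with A_w > 0 = 1.
Sanity: Σ A_w = 4 = 2^2 = 4 ✓.


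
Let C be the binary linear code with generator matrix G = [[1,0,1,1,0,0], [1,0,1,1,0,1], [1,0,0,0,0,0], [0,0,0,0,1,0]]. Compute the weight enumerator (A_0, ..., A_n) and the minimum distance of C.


Weight distribution: A_0 = 1, A_1 = 3, A_2 = 4, A_3 = 4, A_4 = 3, A_5 = 1. Minimum distance d = 1.

Enumerate all 2^4 = 16 messages m ∈ F_2^4.
For each, compute codeword c = mG in F_2^6, then tally its weight.
  m = 0000 → c = 000000, weight = 0.
  m = 1000 → c = 101100, weight = 3.
  m = 0100 → c = 101101, weight = 4.
  m = 1100 → c = 000001, weight = 1.
  m = 0010 → c = 100000, weight = 1.
  m = 1010 → c = 001100, weight = 2.
  m = 0110 → c = 001101, weight = 3.
  m = 1110 → c = 100001, weight = 2.
  m = 0001 → c = 000010, weight = 1.
  m = 1001 → c = 101110, weight = 4.
  m = 0101 → c = 101111, weight = 5.
  m = 1101 → c = 000011, weight = 2.
  m = 0011 → c = 100010, weight = 2.
  m = 1011 → c = 001110, weight = 3.
  m = 0111 → c = 001111, weight = 4.
  m = 1111 → c = 100011, weight = 3.
Tally weights:
  weight 0: 1 codewords.
  weight 1: 3 codewords.
  weight 2: 4 codewords.
  weight 3: 4 codewords.
  weight 4: 3 codewords.
  weight 5: 1 codewords.
Minimum distance d = smallest w > 0 with A_w > 0 = 1.
Sanity: Σ A_w = 16 = 2^4 = 16 ✓.
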